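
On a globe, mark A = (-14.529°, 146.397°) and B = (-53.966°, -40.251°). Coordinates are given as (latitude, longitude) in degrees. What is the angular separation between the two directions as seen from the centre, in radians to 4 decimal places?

Let φ₁ = -0.2536 rad, φ₂ = -0.9419 rad, and Δλ = 3.0256 rad.
cos c = sin φ₁ sin φ₂ + cos φ₁ cos φ₂ cos Δλ = (-0.2509)(-0.8087) + (0.9680)(0.5883)(-0.9933) = -0.36275,
so c = arccos(-0.36275) = 1.94202 rad.
So the angular separation is 1.9420 rad.

1.9420 rad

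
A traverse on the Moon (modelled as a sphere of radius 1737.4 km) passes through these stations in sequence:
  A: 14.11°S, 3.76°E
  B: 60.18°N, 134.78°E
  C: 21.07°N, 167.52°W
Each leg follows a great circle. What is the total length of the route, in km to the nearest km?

5392 km

Leg A→B: central angle 2.1271 rad, distance 3695.6 km.
Leg B→C: central angle 0.9766 rad, distance 1696.7 km.
Total: 3695.6 + 1696.7 ≈ 5392 km.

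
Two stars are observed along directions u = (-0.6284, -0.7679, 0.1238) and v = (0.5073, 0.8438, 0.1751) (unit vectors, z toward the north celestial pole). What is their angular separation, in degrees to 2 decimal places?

u·v = -0.9451; |u| = 0.9999, |v| = 1.0000.
cos θ = (u·v)/(|u||v|) = -0.9451, so θ = 160.93°.

160.93°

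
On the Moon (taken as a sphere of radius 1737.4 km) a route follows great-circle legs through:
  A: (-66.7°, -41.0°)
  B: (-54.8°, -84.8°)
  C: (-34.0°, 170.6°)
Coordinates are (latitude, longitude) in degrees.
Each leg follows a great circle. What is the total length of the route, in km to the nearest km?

Leg A→B: central angle 0.4151 rad, distance 721.2 km.
Leg B→C: central angle 1.2276 rad, distance 2132.9 km.
Total: 721.2 + 2132.9 ≈ 2854 km.

2854 km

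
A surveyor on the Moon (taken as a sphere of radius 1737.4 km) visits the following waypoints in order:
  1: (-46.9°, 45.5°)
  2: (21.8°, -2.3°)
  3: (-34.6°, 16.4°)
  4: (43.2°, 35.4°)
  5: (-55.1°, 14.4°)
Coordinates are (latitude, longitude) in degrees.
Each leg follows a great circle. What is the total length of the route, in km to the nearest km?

9698 km

Leg 1→2: central angle 1.4152 rad, distance 2458.7 km.
Leg 2→3: central angle 1.0321 rad, distance 1793.1 km.
Leg 3→4: central angle 1.3912 rad, distance 2417.1 km.
Leg 4→5: central angle 1.7437 rad, distance 3029.5 km.
Total: 2458.7 + 1793.1 + 2417.1 + 3029.5 ≈ 9698 km.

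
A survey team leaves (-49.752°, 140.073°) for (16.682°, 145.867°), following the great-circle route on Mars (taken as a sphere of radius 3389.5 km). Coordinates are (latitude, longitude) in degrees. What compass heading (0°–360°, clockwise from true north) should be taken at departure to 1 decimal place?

With φ₁ = -0.8683, φ₂ = 0.2912, Δλ = 0.1011 rad, the forward-azimuth formula gives
θ = atan2( sin Δλ cos φ₂ , cos φ₁ sin φ₂ − sin φ₁ cos φ₂ cos Δλ ) = atan2(0.0967, 0.9129) = 6.05°.
So the initial bearing is 6.0°.

6.0°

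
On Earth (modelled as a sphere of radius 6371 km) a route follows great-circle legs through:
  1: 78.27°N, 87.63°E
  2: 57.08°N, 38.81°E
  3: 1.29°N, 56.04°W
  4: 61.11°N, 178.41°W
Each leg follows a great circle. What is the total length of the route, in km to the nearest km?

24675 km

Leg 1→2: central angle 0.4632 rad, distance 2950.8 km.
Leg 2→3: central angle 1.5978 rad, distance 10179.8 km.
Leg 3→4: central angle 1.8120 rad, distance 11544.3 km.
Total: 2950.8 + 10179.8 + 11544.3 ≈ 24675 km.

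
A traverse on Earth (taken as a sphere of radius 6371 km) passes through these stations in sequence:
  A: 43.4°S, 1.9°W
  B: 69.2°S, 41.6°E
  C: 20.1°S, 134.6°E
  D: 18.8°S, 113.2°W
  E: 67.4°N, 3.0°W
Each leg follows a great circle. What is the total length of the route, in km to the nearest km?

36062 km

Leg A→B: central angle 0.5927 rad, distance 3775.8 km.
Leg B→C: central angle 1.2621 rad, distance 8040.9 km.
Leg C→D: central angle 1.7979 rad, distance 11454.4 km.
Leg D→E: central angle 2.0077 rad, distance 12791.1 km.
Total: 3775.8 + 8040.9 + 11454.4 + 12791.1 ≈ 36062 km.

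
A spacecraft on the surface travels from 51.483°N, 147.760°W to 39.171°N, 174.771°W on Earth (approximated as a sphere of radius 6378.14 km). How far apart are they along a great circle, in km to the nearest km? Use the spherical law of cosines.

In radians: φ₁ = 0.8985, φ₂ = 0.6837, Δλ = -27.011° = -0.4714 rad.
cos c = sin φ₁ sin φ₂ + cos φ₁ cos φ₂ cos Δλ = (0.7824)(0.6316) + (0.6227)(0.7753)(0.8909) = 0.92434,
so c = arccos(0.92434) = 0.39150 rad.
Distance = R·c = 6378.14 × 0.3915 ≈ 2497 km.

2497 km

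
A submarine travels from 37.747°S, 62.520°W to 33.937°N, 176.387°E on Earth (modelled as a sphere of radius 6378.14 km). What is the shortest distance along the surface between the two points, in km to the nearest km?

14793 km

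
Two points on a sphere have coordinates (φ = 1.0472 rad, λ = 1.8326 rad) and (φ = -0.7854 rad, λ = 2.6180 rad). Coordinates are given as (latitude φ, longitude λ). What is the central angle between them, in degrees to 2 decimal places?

Let φ₁ = 1.0472 rad, φ₂ = -0.7854 rad, and Δλ = 0.7854 rad.
cos c = sin φ₁ sin φ₂ + cos φ₁ cos φ₂ cos Δλ = (0.8660)(-0.7071) + (0.5000)(0.7071)(0.7071) = -0.36238,
so c = arccos(-0.36238) = 1.94161 rad.
So the angular separation is 111.25°.

111.25°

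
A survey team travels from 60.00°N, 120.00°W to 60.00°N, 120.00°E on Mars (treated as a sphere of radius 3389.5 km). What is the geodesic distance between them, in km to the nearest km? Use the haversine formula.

Let φ₁ = 1.0472 rad, φ₂ = 1.0472 rad, and Δλ = -2.0944 rad.
Haversine: a = sin²(Δφ/2) + cos φ₁ cos φ₂ sin²(Δλ/2) = 0.0000 + (0.5000)(0.5000)(0.7500) = 0.18750.
Central angle c = 2·arcsin(√a) = 0.89566 rad.
Distance = R·c = 3389.5 × 0.8957 ≈ 3036 km.

3036 km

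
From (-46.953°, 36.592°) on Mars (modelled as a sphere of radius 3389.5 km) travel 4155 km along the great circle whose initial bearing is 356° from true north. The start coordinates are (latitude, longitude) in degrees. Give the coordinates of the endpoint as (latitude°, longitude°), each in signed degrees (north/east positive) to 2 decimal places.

23.19°, 32.50°

Angular distance δ = d/R = 4155/3389.5 = 1.22584 rad; initial bearing θ = 6.2134 rad.
sin φ₂ = sin φ₁ cos δ + cos φ₁ sin δ cos θ = (-0.7308)(0.3382) + (0.6826)(0.9411)(0.9976) = 0.3937, so φ₂ = 23.19°.
Δλ = atan2(sin θ sin δ cos φ₁, cos δ − sin φ₁ sin φ₂) = atan2(-0.0448, 0.6259) = -4.095°.
λ₂ = 36.592° − 4.095° = 32.50°.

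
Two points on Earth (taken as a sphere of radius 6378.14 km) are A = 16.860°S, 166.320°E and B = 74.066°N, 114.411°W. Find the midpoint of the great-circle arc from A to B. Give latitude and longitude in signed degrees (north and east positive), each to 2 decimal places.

32.76°, -178.70°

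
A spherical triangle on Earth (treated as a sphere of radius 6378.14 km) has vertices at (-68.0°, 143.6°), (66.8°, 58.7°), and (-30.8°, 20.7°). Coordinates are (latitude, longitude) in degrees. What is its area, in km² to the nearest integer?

90264464 km²

Side lengths (central angles): a = 1.7762, b = 1.2661, c = 2.5664 rad; semiperimeter s = 2.8044.
By l'Huilier's theorem, tan(E/4) = √[tan(s/2) tan((s−a)/2) tan((s−b)/2) tan((s−c)/2)], giving spherical excess E = 2.2189 rad.
Area = E·R² = 2.2189 × (6378.14)² ≈ 90264464 km².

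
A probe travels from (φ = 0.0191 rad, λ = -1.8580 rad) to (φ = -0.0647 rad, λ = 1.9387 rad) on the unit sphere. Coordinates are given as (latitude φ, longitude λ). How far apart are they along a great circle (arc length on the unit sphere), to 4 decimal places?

Let φ₁ = 0.0191 rad, φ₂ = -0.0647 rad, and Δλ = -2.4865 rad.
cos c = sin φ₁ sin φ₂ + cos φ₁ cos φ₂ cos Δλ = (0.0191)(-0.0647) + (0.9998)(0.9979)(-0.7930) = -0.79241,
so c = arccos(-0.79241) = 2.48555 rad.
On the unit sphere the arc length equals the central angle: 2.4856.

2.4856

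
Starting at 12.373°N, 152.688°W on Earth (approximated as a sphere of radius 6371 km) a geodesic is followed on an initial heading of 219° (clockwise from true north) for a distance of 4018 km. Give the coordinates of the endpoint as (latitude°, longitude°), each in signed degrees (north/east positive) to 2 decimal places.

Angular distance δ = d/R = 4018/6371 = 0.63067 rad; initial bearing θ = 3.8223 rad.
sin φ₂ = sin φ₁ cos δ + cos φ₁ sin δ cos θ = (0.2143)(0.8076) + (0.9768)(0.5897)(-0.7771) = -0.2746, so φ₂ = -15.94°.
Δλ = atan2(sin θ sin δ cos φ₁, cos δ − sin φ₁ sin φ₂) = atan2(-0.3625, 0.8665) = -22.702°.
λ₂ = -152.688° − 22.702° = -175.39°.

-15.94°, -175.39°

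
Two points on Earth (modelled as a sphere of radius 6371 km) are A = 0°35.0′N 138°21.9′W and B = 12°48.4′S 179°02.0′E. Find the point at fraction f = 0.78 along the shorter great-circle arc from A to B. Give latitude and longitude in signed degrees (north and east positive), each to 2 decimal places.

The central angle between A and B is δ = 0.7735 rad.
With f = 0.78, the slerp weights are sin((1−f)δ)/sin δ = 0.2424 and sin(fδ)/sin δ = 0.8121.
Weighted sum of the unit vectors: (0.2424)·(-0.7474,-0.6643,0.0102) + (0.8121)·(-0.9750,0.0165,-0.2217) = (-0.9730, -0.1477, -0.1775).
Converting back: φ = atan2(z, √(x²+y²)) = -10.23°, λ = atan2(y, x) = -171.37°.

-10.23°, -171.37°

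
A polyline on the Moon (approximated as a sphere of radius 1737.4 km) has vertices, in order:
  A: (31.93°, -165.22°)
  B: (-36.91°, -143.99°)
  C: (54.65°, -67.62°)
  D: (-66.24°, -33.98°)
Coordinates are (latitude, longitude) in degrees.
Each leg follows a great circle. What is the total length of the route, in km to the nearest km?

9326 km

Leg A→B: central angle 1.2504 rad, distance 2172.5 km.
Leg B→C: central angle 1.9615 rad, distance 3407.9 km.
Leg C→D: central angle 2.1561 rad, distance 3746.0 km.
Total: 2172.5 + 3407.9 + 3746.0 ≈ 9326 km.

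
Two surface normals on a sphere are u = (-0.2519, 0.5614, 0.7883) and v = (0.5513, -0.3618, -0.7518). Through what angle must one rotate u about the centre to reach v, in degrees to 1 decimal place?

159.2°

u·v = -0.9346; |u| = 1.0000, |v| = 1.0000.
cos θ = (u·v)/(|u||v|) = -0.9346, so θ = 159.2°.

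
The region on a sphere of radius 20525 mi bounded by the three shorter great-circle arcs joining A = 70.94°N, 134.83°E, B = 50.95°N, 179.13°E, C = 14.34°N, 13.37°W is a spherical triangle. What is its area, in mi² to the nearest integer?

167071185 mi²

Side lengths (central angles): a = 1.9862, b = 1.6056, c = 0.4923 rad; semiperimeter s = 2.0420.
By l'Huilier's theorem, tan(E/4) = √[tan(s/2) tan((s−a)/2) tan((s−b)/2) tan((s−c)/2)], giving spherical excess E = 0.3966 rad.
Area = E·R² = 0.3966 × (20525)² ≈ 167071185 mi².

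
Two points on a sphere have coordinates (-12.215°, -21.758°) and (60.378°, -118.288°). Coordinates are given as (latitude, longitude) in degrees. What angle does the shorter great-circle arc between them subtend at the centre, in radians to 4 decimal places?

1.8120 rad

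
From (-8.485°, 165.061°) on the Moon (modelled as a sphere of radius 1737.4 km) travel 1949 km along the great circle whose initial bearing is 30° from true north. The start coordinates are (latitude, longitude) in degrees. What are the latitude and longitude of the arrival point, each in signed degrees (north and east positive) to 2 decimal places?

Angular distance δ = d/R = 1949/1737.4 = 1.12179 rad; initial bearing θ = 0.5236 rad.
sin φ₂ = sin φ₁ cos δ + cos φ₁ sin δ cos θ = (-0.1476)(0.4341) + (0.9891)(0.9009)(0.8660) = 0.7076, so φ₂ = 45.04°.
Δλ = atan2(sin θ sin δ cos φ₁, cos δ − sin φ₁ sin φ₂) = atan2(0.4455, 0.5385) = 39.603°.
λ₂ = 165.061° + 39.603° = 204.66° → -155.34° after wrapping to (−180°, 180°].

45.04°, -155.34°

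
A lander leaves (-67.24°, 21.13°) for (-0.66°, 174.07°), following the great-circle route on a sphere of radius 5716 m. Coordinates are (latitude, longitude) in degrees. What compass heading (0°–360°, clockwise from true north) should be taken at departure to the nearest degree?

151°

With φ₁ = -1.1736, φ₂ = -0.0115, Δλ = 2.6693 rad, the forward-azimuth formula gives
θ = atan2( sin Δλ cos φ₂ , cos φ₁ sin φ₂ − sin φ₁ cos φ₂ cos Δλ ) = atan2(0.4549, -0.8256) = 151.15°.
So the initial bearing is 151°.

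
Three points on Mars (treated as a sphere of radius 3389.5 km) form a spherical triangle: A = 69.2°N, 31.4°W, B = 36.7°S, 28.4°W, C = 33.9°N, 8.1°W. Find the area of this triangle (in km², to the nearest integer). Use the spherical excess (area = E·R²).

3700526 km²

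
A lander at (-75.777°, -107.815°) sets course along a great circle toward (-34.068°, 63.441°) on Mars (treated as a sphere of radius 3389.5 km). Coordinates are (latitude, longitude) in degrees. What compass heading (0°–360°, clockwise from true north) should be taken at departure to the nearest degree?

Δλ = 171.256° = 2.9890 rad.
y = sin Δλ · cos φ₂ = (0.1520)(0.8284) = 0.1259
x = cos φ₁ sin φ₂ − sin φ₁ cos φ₂ cos Δλ = (0.2457)(-0.5602) − (-0.9693)(0.8284)(-0.9884) = -0.9313
θ = atan2(y, x) = 172.30°, so the bearing is 172°.

172°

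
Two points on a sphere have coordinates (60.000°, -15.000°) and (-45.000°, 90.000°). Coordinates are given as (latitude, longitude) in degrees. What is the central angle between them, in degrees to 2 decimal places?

In radians: φ₁ = 1.0472, φ₂ = -0.7854, Δλ = 105.000° = 1.8326 rad.
Haversine: a = sin²(Δφ/2) + cos φ₁ cos φ₂ sin²(Δλ/2) = 0.6294 + (0.5000)(0.7071)(0.6294) = 0.85194.
Central angle c = 2·arcsin(√a) = 2.35164 rad.
So the angular separation is 134.74°.

134.74°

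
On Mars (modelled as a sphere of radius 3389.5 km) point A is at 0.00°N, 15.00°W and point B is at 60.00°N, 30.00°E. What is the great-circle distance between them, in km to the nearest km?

In radians: φ₁ = 0.0000, φ₂ = 1.0472, Δλ = 45.000° = 0.7854 rad.
Haversine: a = sin²(Δφ/2) + cos φ₁ cos φ₂ sin²(Δλ/2) = 0.2500 + (1.0000)(0.5000)(0.1464) = 0.32322.
Central angle c = 2·arcsin(√a) = 1.20943 rad.
Distance = R·c = 3389.5 × 1.2094 ≈ 4099 km.

4099 km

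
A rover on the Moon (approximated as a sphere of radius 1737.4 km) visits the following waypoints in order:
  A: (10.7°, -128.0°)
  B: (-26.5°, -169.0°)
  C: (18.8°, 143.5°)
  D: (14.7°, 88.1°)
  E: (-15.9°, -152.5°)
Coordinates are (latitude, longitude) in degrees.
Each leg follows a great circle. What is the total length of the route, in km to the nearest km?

8911 km

Leg A→B: central angle 0.9511 rad, distance 1652.4 km.
Leg B→C: central angle 1.1279 rad, distance 1959.6 km.
Leg C→D: central angle 0.9251 rad, distance 1607.3 km.
Leg D→E: central angle 2.1249 rad, distance 3691.8 km.
Total: 1652.4 + 1959.6 + 1607.3 + 3691.8 ≈ 8911 km.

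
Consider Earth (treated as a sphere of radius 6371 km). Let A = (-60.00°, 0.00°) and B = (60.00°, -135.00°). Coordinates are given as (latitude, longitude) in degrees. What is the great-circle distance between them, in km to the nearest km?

17562 km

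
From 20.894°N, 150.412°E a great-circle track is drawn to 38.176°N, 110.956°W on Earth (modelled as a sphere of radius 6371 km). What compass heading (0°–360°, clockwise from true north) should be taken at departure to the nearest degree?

51°

With φ₁ = 0.3647, φ₂ = 0.6663, Δλ = 1.7215 rad, the forward-azimuth formula gives
θ = atan2( sin Δλ cos φ₂ , cos φ₁ sin φ₂ − sin φ₁ cos φ₂ cos Δλ ) = atan2(0.7772, 0.6195) = 51.44°.
So the initial bearing is 51°.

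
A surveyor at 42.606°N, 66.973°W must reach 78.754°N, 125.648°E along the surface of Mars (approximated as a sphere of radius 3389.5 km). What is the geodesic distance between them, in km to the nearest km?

3455 km

With latitudes φ₁ = 42.606°, φ₂ = 78.754° and longitude difference Δλ = -167.379°:
cos c = sin φ₁ sin φ₂ + cos φ₁ cos φ₂ cos Δλ = (0.6770)(0.9808) + (0.7360)(0.1950)(-0.9758) = 0.52388,
so c = arccos(0.52388) = 1.01939 rad.
Distance = R·c = 3389.5 × 1.0194 ≈ 3455 km.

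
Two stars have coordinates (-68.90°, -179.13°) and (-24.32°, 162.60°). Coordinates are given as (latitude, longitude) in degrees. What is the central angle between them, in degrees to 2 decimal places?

45.91°

With latitudes φ₁ = -68.900°, φ₂ = -24.320° and longitude difference Δλ = -18.270°:
cos c = sin φ₁ sin φ₂ + cos φ₁ cos φ₂ cos Δλ = (-0.9330)(-0.4118) + (0.3600)(0.9113)(0.9496) = 0.69573,
so c = arccos(0.69573) = 0.80136 rad.
So the angular separation is 45.91°.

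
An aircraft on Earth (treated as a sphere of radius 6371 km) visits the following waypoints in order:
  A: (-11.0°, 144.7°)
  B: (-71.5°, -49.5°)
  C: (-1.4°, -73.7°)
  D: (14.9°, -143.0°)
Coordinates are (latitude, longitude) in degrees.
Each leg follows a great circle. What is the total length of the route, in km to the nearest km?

Leg A→B: central angle 1.6921 rad, distance 10780.4 km.
Leg B→C: central angle 1.2530 rad, distance 7982.7 km.
Leg C→D: central angle 1.2290 rad, distance 7829.8 km.
Total: 10780.4 + 7982.7 + 7829.8 ≈ 26593 km.

26593 km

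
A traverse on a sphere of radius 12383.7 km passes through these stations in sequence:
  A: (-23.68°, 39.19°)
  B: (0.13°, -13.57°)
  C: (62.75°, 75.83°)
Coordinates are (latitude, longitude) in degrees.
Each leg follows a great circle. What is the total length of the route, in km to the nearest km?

Leg A→B: central angle 0.9845 rad, distance 12191.6 km.
Leg B→C: central angle 1.5640 rad, distance 19367.9 km.
Total: 12191.6 + 19367.9 ≈ 31560 km.

31560 km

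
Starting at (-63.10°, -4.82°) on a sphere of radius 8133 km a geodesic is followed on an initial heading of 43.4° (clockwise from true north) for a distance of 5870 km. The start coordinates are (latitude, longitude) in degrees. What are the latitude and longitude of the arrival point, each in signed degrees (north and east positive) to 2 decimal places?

-26.89°, 25.78°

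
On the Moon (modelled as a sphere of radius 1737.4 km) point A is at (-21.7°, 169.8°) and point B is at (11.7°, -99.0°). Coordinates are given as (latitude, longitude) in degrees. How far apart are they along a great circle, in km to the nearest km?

2893 km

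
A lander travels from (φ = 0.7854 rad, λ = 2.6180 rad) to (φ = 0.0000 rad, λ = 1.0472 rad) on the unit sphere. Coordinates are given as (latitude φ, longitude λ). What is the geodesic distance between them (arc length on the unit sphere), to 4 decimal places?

1.5708

Let φ₁ = 0.7854 rad, φ₂ = 0.0000 rad, and Δλ = -1.5708 rad.
Haversine: a = sin²(Δφ/2) + cos φ₁ cos φ₂ sin²(Δλ/2) = 0.1464 + (0.7071)(1.0000)(0.5000) = 0.50000.
Central angle c = 2·arcsin(√a) = 1.57080 rad.
On the unit sphere the arc length equals the central angle: 1.5708.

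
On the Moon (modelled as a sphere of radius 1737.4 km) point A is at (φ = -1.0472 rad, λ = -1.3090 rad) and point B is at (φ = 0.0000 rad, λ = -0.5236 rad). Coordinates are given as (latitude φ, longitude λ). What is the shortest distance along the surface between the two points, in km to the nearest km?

Let φ₁ = -1.0472 rad, φ₂ = 0.0000 rad, and Δλ = 0.7854 rad.
cos c = sin φ₁ sin φ₂ + cos φ₁ cos φ₂ cos Δλ = (-0.8660)(0.0000) + (0.5000)(1.0000)(0.7071) = 0.35355,
so c = arccos(0.35355) = 1.20943 rad.
Distance = R·c = 1737.4 × 1.2094 ≈ 2101 km.

2101 km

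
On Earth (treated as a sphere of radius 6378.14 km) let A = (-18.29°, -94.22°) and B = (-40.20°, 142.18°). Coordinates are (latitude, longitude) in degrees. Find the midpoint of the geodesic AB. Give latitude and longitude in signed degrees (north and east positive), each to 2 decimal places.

-49.27°, -144.59°

The central angle between A and B is δ = 1.7709 rad.
With f = 0.5, the slerp weights are sin((1−f)δ)/sin δ = 0.7900 and sin(fδ)/sin δ = 0.7900.
Weighted sum of the unit vectors: (0.7900)·(-0.0699,-0.9469,-0.3138) + (0.7900)·(-0.6034,0.4683,-0.6455) = (-0.5318, -0.3780, -0.7578).
Converting back: φ = atan2(z, √(x²+y²)) = -49.27°, λ = atan2(y, x) = -144.59°.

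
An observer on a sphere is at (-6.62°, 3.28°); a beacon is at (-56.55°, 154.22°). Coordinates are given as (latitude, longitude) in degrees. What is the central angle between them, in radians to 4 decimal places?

1.9632 rad

Let φ₁ = -0.1155 rad, φ₂ = -0.9870 rad, and Δλ = 2.6344 rad.
cos c = sin φ₁ sin φ₂ + cos φ₁ cos φ₂ cos Δλ = (-0.1153)(-0.8344) + (0.9933)(0.5512)(-0.8741) = -0.38242,
so c = arccos(-0.38242) = 1.96321 rad.
So the angular separation is 1.9632 rad.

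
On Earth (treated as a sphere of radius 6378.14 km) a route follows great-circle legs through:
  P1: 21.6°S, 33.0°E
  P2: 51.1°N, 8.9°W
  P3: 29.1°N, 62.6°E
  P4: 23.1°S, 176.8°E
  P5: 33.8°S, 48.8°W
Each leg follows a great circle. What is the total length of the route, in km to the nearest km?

Leg P1→P2: central angle 1.4222 rad, distance 9070.8 km.
Leg P2→P3: central angle 0.9853 rad, distance 6284.5 km.
Leg P3→P4: central angle 2.1180 rad, distance 13508.7 km.
Leg P4→P5: central angle 1.8929 rad, distance 12073.0 km.
Total: 9070.8 + 6284.5 + 13508.7 + 12073.0 ≈ 40937 km.

40937 km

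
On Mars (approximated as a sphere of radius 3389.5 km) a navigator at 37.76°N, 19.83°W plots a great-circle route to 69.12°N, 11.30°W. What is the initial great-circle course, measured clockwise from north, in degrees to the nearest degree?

With φ₁ = 0.6590, φ₂ = 1.2064, Δλ = 0.1489 rad, the forward-azimuth formula gives
θ = atan2( sin Δλ cos φ₂ , cos φ₁ sin φ₂ − sin φ₁ cos φ₂ cos Δλ ) = atan2(0.0529, 0.5228) = 5.77°.
So the initial bearing is 6°.

6°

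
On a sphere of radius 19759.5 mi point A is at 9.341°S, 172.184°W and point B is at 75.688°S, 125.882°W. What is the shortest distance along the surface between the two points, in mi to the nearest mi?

24481 mi

With latitudes φ₁ = -9.341°, φ₂ = -75.688° and longitude difference Δλ = 46.302°:
cos c = sin φ₁ sin φ₂ + cos φ₁ cos φ₂ cos Δλ = (-0.1623)(-0.9690) + (0.9867)(0.2472)(0.6909) = 0.32579,
so c = arccos(0.32579) = 1.23895 rad.
Distance = R·c = 19759.5 × 1.2390 ≈ 24481 mi.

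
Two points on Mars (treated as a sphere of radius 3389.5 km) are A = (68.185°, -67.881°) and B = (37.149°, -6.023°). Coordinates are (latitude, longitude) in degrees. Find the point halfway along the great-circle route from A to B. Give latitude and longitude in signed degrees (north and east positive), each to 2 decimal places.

56.19°, -24.65°

Central angle δ = 0.7949 rad. Interpolating on the sphere with fraction f = 0.5:
P = [sin((1−f)δ)·A + sin(fδ)·B] / sin δ = 0.5423·A + 0.5423·B in Cartesian coordinates,
giving P = (0.5057, -0.2320, 0.8309), i.e. latitude 56.19°, longitude -24.65°.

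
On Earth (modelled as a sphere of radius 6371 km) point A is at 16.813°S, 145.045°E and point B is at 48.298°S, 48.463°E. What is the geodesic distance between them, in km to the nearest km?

Let φ₁ = -0.2934 rad, φ₂ = -0.8430 rad, and Δλ = -1.6857 rad.
cos c = sin φ₁ sin φ₂ + cos φ₁ cos φ₂ cos Δλ = (-0.2892)(-0.7466) + (0.9573)(0.6653)(-0.1146) = 0.14296,
so c = arccos(0.14296) = 1.42734 rad.
Distance = R·c = 6371 × 1.4273 ≈ 9094 km.

9094 km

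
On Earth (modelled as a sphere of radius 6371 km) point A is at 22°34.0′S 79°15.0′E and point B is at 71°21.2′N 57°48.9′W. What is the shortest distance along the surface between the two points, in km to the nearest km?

Let φ₁ = -0.3939 rad, φ₂ = 1.2454 rad, and Δλ = -2.3922 rad.
Haversine: a = sin²(Δφ/2) + cos φ₁ cos φ₂ sin²(Δλ/2) = 0.5342 + (0.9234)(0.3197)(0.8661) = 0.78989.
Central angle c = 2·arcsin(√a) = 2.18925 rad.
Distance = R·c = 6371 × 2.1892 ≈ 13948 km.

13948 km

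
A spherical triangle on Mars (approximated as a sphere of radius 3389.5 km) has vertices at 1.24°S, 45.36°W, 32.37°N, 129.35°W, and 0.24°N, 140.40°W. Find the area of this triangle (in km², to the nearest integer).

6547735 km²

Side lengths (central angles): a = 0.5896, b = 1.6588, c = 1.4939 rad; semiperimeter s = 1.8711.
By l'Huilier's theorem, tan(E/4) = √[tan(s/2) tan((s−a)/2) tan((s−b)/2) tan((s−c)/2)], giving spherical excess E = 0.5699 rad.
Area = E·R² = 0.5699 × (3389.5)² ≈ 6547735 km².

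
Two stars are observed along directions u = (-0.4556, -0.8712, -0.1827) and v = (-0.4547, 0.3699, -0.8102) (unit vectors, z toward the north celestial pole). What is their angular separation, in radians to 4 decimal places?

u·v = 0.0329; |u| = 1.0000, |v| = 1.0000.
cos θ = (u·v)/(|u||v|) = 0.0329, so θ = 1.5379 rad.

1.5379 rad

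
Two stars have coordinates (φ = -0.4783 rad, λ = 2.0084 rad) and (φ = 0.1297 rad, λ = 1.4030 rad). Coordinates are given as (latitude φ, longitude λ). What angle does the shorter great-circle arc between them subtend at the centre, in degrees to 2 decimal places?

In radians: φ₁ = -0.4783, φ₂ = 0.1297, Δλ = -34.687° = -0.6054 rad.
Haversine: a = sin²(Δφ/2) + cos φ₁ cos φ₂ sin²(Δλ/2) = 0.0896 + (0.8878)(0.9916)(0.0889) = 0.16783.
Central angle c = 2·arcsin(√a) = 0.84419 rad.
So the angular separation is 48.37°.

48.37°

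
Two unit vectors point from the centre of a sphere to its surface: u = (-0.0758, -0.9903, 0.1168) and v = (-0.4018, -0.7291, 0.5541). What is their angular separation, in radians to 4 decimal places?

u·v = 0.8172; |u| = 1.0000, |v| = 1.0000.
cos θ = (u·v)/(|u||v|) = 0.8171, so θ = 0.6144 rad.

0.6144 rad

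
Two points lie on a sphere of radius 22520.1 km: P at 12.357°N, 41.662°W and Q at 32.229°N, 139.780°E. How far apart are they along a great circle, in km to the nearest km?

53216 km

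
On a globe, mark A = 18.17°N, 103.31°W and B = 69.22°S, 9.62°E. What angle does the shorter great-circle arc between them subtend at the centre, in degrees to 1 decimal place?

Let φ₁ = 0.3171 rad, φ₂ = -1.2081 rad, and Δλ = 1.9710 rad.
Haversine: a = sin²(Δφ/2) + cos φ₁ cos φ₂ sin²(Δλ/2) = 0.4772 + (0.9501)(0.3548)(0.6948) = 0.71144.
Central angle c = 2·arcsin(√a) = 2.00742 rad.
So the angular separation is 115.0°.

115.0°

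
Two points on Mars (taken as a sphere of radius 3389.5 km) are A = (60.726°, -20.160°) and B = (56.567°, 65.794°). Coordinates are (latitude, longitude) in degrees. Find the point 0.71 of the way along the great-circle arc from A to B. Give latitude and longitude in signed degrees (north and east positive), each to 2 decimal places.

63.43°, 45.71°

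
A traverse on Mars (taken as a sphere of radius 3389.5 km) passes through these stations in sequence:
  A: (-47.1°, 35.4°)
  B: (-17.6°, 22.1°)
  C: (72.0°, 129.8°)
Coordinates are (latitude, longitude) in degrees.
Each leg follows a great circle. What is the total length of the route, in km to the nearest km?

Leg A→B: central angle 0.5492 rad, distance 1861.4 km.
Leg B→C: central angle 1.9575 rad, distance 6634.9 km.
Total: 1861.4 + 6634.9 ≈ 8496 km.

8496 km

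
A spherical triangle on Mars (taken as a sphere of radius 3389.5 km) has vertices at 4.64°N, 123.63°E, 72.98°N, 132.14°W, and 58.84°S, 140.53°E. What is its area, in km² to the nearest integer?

13124386 km²

Side lengths (central angles): a = 2.5170, b = 1.1327, c = 1.5652 rad; semiperimeter s = 2.6074.
By l'Huilier's theorem, tan(E/4) = √[tan(s/2) tan((s−a)/2) tan((s−b)/2) tan((s−c)/2)], giving spherical excess E = 1.1424 rad.
Area = E·R² = 1.1424 × (3389.5)² ≈ 13124386 km².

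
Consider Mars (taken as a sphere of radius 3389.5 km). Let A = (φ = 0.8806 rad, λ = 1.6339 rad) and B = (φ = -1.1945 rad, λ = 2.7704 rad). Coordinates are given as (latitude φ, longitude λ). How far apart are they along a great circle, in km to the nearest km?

With latitudes φ₁ = 50.455°, φ₂ = -68.440° and longitude difference Δλ = 65.117°:
Haversine: a = sin²(Δφ/2) + cos φ₁ cos φ₂ sin²(Δλ/2) = 0.7416 + (0.6367)(0.3675)(0.2896) = 0.80936.
Central angle c = 2·arcsin(√a) = 2.23791 rad.
Distance = R·c = 3389.5 × 2.2379 ≈ 7585 km.

7585 km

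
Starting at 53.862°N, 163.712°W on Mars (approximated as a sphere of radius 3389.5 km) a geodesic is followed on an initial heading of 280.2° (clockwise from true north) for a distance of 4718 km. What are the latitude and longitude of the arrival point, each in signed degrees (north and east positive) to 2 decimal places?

14.27°, 104.17°

Angular distance δ = d/R = 4718/3389.5 = 1.39195 rad; initial bearing θ = 4.8904 rad.
sin φ₂ = sin φ₁ cos δ + cos φ₁ sin δ cos θ = (0.8076)(0.1779) + (0.5897)(0.9840)(0.1771) = 0.2464, so φ₂ = 14.27°.
Δλ = atan2(sin θ sin δ cos φ₁, cos δ − sin φ₁ sin φ₂) = atan2(-0.5712, -0.0211) = -92.118°.
λ₂ = -163.712° − 92.118° = -255.83° → 104.17° after wrapping to (−180°, 180°].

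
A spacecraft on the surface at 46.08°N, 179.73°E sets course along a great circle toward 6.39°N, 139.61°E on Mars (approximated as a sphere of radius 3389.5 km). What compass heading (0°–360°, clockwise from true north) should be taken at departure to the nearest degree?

234°

Δλ = -40.120° = -0.7002 rad.
y = sin Δλ · cos φ₂ = (-0.6444)(0.9938) = -0.6404
x = cos φ₁ sin φ₂ − sin φ₁ cos φ₂ cos Δλ = (0.6937)(0.1113) − (0.7203)(0.9938)(0.7647) = -0.4702
θ = atan2(y, x) = -126.29°; adding 360° gives 234°.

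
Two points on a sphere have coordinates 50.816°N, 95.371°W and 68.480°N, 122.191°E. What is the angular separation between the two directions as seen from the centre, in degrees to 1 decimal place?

57.5°

In radians: φ₁ = 0.8869, φ₂ = 1.1952, Δλ = -142.438° = -2.4860 rad.
Haversine: a = sin²(Δφ/2) + cos φ₁ cos φ₂ sin²(Δλ/2) = 0.0236 + (0.6318)(0.3668)(0.8963) = 0.23132.
Central angle c = 2·arcsin(√a) = 1.00348 rad.
So the angular separation is 57.5°.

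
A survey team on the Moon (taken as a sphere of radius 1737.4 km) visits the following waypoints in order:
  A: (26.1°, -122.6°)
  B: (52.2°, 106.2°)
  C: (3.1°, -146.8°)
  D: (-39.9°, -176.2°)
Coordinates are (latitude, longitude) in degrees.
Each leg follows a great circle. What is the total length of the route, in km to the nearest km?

Leg A→B: central angle 1.5857 rad, distance 2755.0 km.
Leg B→C: central angle 1.7074 rad, distance 2966.5 km.
Leg C→D: central angle 0.8858 rad, distance 1538.9 km.
Total: 2755.0 + 2966.5 + 1538.9 ≈ 7260 km.

7260 km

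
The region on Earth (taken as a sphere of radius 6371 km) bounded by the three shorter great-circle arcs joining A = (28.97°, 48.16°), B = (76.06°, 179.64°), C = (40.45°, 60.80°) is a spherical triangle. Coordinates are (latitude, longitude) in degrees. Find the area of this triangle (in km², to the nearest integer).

3339921 km²

Side lengths (central angles): a = 0.9989, b = 0.2697, c = 1.2340 rad; semiperimeter s = 1.2513.
By l'Huilier's theorem, tan(E/4) = √[tan(s/2) tan((s−a)/2) tan((s−b)/2) tan((s−c)/2)], giving spherical excess E = 0.0823 rad.
Area = E·R² = 0.0823 × (6371)² ≈ 3339921 km².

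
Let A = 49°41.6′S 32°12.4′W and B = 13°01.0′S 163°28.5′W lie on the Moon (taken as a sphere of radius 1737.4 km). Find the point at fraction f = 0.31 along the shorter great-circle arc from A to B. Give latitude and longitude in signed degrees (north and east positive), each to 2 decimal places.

Central angle δ = 1.8172 rad. Interpolating on the sphere with fraction f = 0.31:
P = [sin((1−f)δ)·A + sin(fδ)·B] / sin δ = 0.9798·A + 0.5506·B in Cartesian coordinates,
giving P = (0.0219, -0.4904, -0.8712), i.e. latitude -60.60°, longitude -87.44°.

-60.60°, -87.44°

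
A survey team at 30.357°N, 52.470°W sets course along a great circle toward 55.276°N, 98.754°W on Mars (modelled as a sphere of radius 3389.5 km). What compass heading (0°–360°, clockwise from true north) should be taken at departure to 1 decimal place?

Δλ = -46.284° = -0.8078 rad.
y = sin Δλ · cos φ₂ = (-0.7228)(0.5696) = -0.4117
x = cos φ₁ sin φ₂ − sin φ₁ cos φ₂ cos Δλ = (0.8629)(0.8219) − (0.5054)(0.5696)(0.6911) = 0.5103
θ = atan2(y, x) = -38.90°; adding 360° gives 321.1°.

321.1°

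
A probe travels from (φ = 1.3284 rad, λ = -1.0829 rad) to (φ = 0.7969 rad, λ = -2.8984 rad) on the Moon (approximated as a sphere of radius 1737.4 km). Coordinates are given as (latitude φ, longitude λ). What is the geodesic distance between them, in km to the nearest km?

Let φ₁ = 1.3284 rad, φ₂ = 0.7969 rad, and Δλ = -1.8155 rad.
cos c = sin φ₁ sin φ₂ + cos φ₁ cos φ₂ cos Δλ = (0.9708)(0.7152) + (0.2400)(0.6989)(-0.2423) = 0.65364,
so c = arccos(0.65364) = 0.85841 rad.
Distance = R·c = 1737.4 × 0.8584 ≈ 1491 km.

1491 km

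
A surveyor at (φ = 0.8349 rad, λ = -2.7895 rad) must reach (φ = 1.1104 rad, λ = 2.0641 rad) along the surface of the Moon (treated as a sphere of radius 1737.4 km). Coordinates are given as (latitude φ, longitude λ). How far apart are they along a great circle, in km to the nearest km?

With latitudes φ₁ = 47.836°, φ₂ = 63.621° and longitude difference Δλ = -81.909°:
cos c = sin φ₁ sin φ₂ + cos φ₁ cos φ₂ cos Δλ = (0.7412)(0.8959) + (0.6713)(0.4443)(0.1407) = 0.70602,
so c = arccos(0.70602) = 0.78693 rad.
Distance = R·c = 1737.4 × 0.7869 ≈ 1367 km.

1367 km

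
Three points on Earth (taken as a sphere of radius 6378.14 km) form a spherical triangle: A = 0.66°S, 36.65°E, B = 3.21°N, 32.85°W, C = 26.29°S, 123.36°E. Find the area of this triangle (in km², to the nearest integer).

46367105 km²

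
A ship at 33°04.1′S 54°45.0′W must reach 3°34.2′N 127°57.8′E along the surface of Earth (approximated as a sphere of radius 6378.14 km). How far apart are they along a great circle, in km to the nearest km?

16742 km

In radians: φ₁ = -0.5772, φ₂ = 0.0623, Δλ = -177.287° = -3.0942 rad.
cos c = sin φ₁ sin φ₂ + cos φ₁ cos φ₂ cos Δλ = (-0.5456)(0.0623) + (0.8380)(0.9981)(-0.9989) = -0.86943,
so c = arccos(-0.86943) = 2.62485 rad.
Distance = R·c = 6378.14 × 2.6248 ≈ 16742 km.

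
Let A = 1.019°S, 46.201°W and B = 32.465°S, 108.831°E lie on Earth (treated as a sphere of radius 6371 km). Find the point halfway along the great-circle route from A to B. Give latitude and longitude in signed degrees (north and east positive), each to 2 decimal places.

-52.43°, 10.38°

Central angle δ = 2.4268 rad. Interpolating on the sphere with fraction f = 0.5:
P = [sin((1−f)δ)·A + sin(fδ)·B] / sin δ = 1.4292·A + 1.4292·B in Cartesian coordinates,
giving P = (0.5998, 0.1099, -0.7926), i.e. latitude -52.43°, longitude 10.38°.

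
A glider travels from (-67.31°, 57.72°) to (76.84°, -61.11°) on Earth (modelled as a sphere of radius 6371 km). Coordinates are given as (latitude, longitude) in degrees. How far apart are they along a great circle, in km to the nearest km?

17811 km

With latitudes φ₁ = -67.310°, φ₂ = 76.840° and longitude difference Δλ = -118.830°:
cos c = sin φ₁ sin φ₂ + cos φ₁ cos φ₂ cos Δλ = (-0.9226)(0.9737) + (0.3857)(0.2277)(-0.4822) = -0.94073,
so c = arccos(-0.94073) = 2.79556 rad.
Distance = R·c = 6371 × 2.7956 ≈ 17811 km.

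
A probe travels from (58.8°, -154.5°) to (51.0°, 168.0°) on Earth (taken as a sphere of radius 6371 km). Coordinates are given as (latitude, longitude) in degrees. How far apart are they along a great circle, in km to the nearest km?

With latitudes φ₁ = 58.800°, φ₂ = 51.000° and longitude difference Δλ = -37.500°:
cos c = sin φ₁ sin φ₂ + cos φ₁ cos φ₂ cos Δλ = (0.8554)(0.7771) + (0.5180)(0.6293)(0.7934) = 0.92338,
so c = arccos(0.92338) = 0.39400 rad.
Distance = R·c = 6371 × 0.3940 ≈ 2510 km.

2510 km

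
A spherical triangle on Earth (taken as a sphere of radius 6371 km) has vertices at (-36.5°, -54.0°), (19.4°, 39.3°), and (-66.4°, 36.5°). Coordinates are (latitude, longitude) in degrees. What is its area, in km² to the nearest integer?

42345146 km²

Side lengths (central angles): a = 1.4979, b = 0.9977, c = 1.8144 rad; semiperimeter s = 2.1550.
By l'Huilier's theorem, tan(E/4) = √[tan(s/2) tan((s−a)/2) tan((s−b)/2) tan((s−c)/2)], giving spherical excess E = 1.0433 rad.
Area = E·R² = 1.0433 × (6371)² ≈ 42345146 km².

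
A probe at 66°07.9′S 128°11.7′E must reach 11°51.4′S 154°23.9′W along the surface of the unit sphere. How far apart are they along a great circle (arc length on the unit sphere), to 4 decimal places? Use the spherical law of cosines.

1.2930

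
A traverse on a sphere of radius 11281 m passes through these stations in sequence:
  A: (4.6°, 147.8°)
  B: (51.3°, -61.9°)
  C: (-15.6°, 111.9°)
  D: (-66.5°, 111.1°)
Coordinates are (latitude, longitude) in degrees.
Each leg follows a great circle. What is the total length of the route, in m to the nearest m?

61718 m

Leg A→B: central angle 2.0700 rad, distance 23352.2 m.
Leg B→C: central angle 2.5125 rad, distance 28343.5 m.
Leg C→D: central angle 0.8884 rad, distance 10022.3 m.
Total: 23352.2 + 28343.5 + 10022.3 ≈ 61718 m.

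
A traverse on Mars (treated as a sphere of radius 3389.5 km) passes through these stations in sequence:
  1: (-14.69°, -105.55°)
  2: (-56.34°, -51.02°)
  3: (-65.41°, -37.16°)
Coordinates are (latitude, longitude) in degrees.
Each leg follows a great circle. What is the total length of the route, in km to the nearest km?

Leg 1→2: central angle 1.0214 rad, distance 3462.0 km.
Leg 2→3: central angle 0.1964 rad, distance 665.6 km.
Total: 3462.0 + 665.6 ≈ 4128 km.

4128 km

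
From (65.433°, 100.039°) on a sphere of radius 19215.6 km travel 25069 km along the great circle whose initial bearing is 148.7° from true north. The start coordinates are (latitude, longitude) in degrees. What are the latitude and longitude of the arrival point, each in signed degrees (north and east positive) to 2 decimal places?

-5.94°, 130.30°

Angular distance δ = d/R = 25069/19215.6 = 1.30462 rad; initial bearing θ = 2.5953 rad.
sin φ₂ = sin φ₁ cos δ + cos φ₁ sin δ cos θ = (0.9095)(0.2630) + (0.4158)(0.9648)(-0.8545) = -0.1035, so φ₂ = -5.94°.
Δλ = atan2(sin θ sin δ cos φ₁, cos δ − sin φ₁ sin φ₂) = atan2(0.2084, 0.3572) = 30.260°.
λ₂ = 100.039° + 30.260° = 130.30°.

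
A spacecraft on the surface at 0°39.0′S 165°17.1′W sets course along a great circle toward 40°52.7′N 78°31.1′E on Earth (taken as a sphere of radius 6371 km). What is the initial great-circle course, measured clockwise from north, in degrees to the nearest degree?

314°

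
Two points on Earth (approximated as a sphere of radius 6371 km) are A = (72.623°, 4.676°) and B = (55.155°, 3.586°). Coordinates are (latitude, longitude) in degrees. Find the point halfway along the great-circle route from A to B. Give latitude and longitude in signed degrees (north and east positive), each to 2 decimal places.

The central angle between A and B is δ = 0.3050 rad.
With f = 0.5, the slerp weights are sin((1−f)δ)/sin δ = 0.5059 and sin(fδ)/sin δ = 0.5059.
Weighted sum of the unit vectors: (0.5059)·(0.2977,0.0243,0.9544) + (0.5059)·(0.5702,0.0357,0.8207) = (0.4390, 0.0304, 0.8980).
Converting back: φ = atan2(z, √(x²+y²)) = 63.89°, λ = atan2(y, x) = 3.96°.

63.89°, 3.96°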